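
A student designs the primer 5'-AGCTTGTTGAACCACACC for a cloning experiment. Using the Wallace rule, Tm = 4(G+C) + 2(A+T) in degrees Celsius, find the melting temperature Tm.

54°C

C=6, G=3, A=5, T=4
A+T = 9, G+C = 9
Tm = 4·9 + 2·9 = 36 + 18 = 54°C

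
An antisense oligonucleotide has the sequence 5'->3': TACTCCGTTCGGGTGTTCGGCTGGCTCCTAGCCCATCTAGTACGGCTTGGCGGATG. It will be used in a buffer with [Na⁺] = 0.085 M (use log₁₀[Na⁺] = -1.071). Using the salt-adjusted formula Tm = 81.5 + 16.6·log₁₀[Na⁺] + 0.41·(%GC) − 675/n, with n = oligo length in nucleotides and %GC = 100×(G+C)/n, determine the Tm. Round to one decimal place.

Length n = 56. Counting bases: T=16, C=16, A=6, G=18
G+C = 34, so %GC = 34/56 × 100 = 60.714%
Salt term: 16.6 × (-1.071) = -17.779
GC term: 0.41 × 60.714 = 24.893; length term: −675/56 = −12.054
Tm = 81.5 + (-17.779) + 24.893 − 12.054 = 76.56 → 76.6°C

76.6°C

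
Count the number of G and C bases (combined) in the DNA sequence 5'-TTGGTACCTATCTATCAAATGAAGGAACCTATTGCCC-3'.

Scanning the sequence gives T=11, C=9, G=6, A=11.
Total G or C: 6 + 9 = 15

15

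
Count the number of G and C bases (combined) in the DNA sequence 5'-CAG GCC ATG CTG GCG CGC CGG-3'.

17

G=9, C=8, T=2, A=2
Total G or C: 9 + 8 = 17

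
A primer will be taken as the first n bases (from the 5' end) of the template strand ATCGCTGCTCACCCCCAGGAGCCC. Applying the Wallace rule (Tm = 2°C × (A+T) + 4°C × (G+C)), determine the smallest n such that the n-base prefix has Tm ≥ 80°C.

First 23 bases: ATCGCTGCTCACCCCCAGGAGCC → Tm = 78°C (< 80°C)
First 24 bases: ATCGCTGCTCACCCCCAGGAGCCC → Tm = 82°C (≥ 80°C)
Each additional base adds 2°C (A/T) or 4°C (G/C), so Tm is non-decreasing in n; n = 24 is the first length to reach 80°C.

n = 24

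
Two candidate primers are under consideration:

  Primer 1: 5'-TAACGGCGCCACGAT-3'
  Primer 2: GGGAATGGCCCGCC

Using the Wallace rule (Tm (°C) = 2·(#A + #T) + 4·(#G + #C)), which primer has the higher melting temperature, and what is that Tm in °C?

Primer 2, 50°C

Primer 1: A+T=6, G+C=9 → Tm = 2(6)+4(9) = 48°C
Primer 2: A+T=3, G+C=11 → Tm = 2(3)+4(11) = 50°C
48°C vs 50°C → primer 2 is higher.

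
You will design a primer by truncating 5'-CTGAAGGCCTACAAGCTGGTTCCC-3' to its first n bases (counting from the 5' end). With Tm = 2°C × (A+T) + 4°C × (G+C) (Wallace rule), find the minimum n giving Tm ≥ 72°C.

n = 23

First 22 bases: CTGAAGGCCTACAAGCTGGTTC → Tm = 68°C (< 72°C)
First 23 bases: CTGAAGGCCTACAAGCTGGTTCC → Tm = 72°C (≥ 72°C)
Since every base adds ≥2°C, Tm only increases with n, so the threshold is first crossed at n = 23.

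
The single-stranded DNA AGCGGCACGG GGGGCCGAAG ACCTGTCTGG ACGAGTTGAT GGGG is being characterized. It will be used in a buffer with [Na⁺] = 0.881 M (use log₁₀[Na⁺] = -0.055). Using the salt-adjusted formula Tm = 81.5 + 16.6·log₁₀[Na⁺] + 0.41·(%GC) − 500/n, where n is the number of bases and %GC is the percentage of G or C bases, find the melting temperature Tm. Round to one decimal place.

Length n = 44. Counting bases: A=8, G=21, C=9, T=6
G+C = 30, so %GC = 30/44 × 100 = 68.182%
Salt term: 16.6 × (-0.055) = -0.913
GC term: 0.41 × 68.182 = 27.955; length term: −500/44 = −11.364
Tm = 81.5 + (-0.913) + 27.955 − 11.364 = 97.178 → 97.2°C

97.2°C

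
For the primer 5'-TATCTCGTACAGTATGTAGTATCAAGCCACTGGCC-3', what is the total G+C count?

16

Base counts: C=9, A=9, T=10, G=7
G+C = 7 + 9 = 16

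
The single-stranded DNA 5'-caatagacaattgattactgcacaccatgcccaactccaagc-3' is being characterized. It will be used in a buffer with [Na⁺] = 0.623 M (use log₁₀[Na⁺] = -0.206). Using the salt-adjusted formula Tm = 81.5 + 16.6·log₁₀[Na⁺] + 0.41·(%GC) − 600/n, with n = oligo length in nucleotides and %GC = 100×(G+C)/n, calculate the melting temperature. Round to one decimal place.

82.3°C

Length n = 42. Counting bases: C=14, T=8, G=5, A=15
G+C = 19, so %GC = 19/42 × 100 = 45.238%
Salt term: 16.6 × (-0.206) = -3.42
GC term: 0.41 × 45.238 = 18.548; length term: −600/42 = −14.286
Tm = 81.5 + (-3.42) + 18.548 − 14.286 = 82.342 → 82.3°C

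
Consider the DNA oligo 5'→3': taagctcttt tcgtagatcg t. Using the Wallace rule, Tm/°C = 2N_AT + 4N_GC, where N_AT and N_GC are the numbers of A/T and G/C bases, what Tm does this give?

Scanning the sequence gives A=4, G=4, C=4, T=9.
A+T = 13, G+C = 8
Tm = 2(13) + 4(8) = 26 + 32 = 58°C

58°C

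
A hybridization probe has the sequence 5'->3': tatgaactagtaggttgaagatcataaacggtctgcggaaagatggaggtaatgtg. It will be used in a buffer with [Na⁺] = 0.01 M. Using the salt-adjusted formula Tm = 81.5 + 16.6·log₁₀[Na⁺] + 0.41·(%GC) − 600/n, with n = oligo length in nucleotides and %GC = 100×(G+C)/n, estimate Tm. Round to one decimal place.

Length n = 56. Scanning the sequence gives T=14, G=18, C=5, A=19.
G+C = 23, so %GC = 23/56 × 100 = 41.071%
Salt term: 16.6 × (-2) = -33.2
GC term: 0.41 × 41.071 = 16.839; length term: −600/56 = −10.714
Tm = 81.5 + (-33.2) + 16.839 − 10.714 = 54.425 → 54.4°C

54.4°C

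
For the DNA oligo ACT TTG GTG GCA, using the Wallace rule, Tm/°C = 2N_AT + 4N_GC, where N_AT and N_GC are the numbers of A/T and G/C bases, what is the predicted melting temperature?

Counting bases: C=2, G=4, A=2, T=4
A+T = 6, G+C = 6
Tm = 2×6 + 4×6 = 36°C

36°C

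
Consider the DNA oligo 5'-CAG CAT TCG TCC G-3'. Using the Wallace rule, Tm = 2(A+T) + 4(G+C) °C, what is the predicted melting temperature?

Base counts: A=2, G=3, C=5, T=3
So N_AT = 5 and N_GC = 8.
Tm = 2(5) + 4(8) = 10 + 32 = 42°C

42°C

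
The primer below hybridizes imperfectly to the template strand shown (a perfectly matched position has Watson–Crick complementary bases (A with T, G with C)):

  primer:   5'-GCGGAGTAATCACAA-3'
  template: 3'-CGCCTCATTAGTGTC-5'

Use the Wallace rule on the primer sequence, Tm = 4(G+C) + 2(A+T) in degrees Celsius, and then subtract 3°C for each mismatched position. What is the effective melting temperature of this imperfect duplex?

Primer base counts: A=6, T=2, G=4, C=3 → A+T=8, G+C=7
Perfect-match Tm = 2(8) + 4(7) = 16 + 28 = 44°C
Mismatches (positions where the bases are not complementary): 1 (at position 15)
Effective Tm = 44 − 1×3 = 44 − 3 = 41°C

41°C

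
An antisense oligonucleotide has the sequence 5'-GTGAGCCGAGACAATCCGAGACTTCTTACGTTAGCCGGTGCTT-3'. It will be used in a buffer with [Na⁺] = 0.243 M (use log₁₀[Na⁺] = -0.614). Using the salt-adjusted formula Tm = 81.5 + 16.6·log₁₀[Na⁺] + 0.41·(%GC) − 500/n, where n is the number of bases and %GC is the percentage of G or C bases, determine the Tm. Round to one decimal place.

81.6°C

Length n = 43. Scanning the sequence gives A=9, G=12, C=11, T=11.
G+C = 23, so %GC = 23/43 × 100 = 53.488%
Salt term: 16.6 × (-0.614) = -10.192
GC term: 0.41 × 53.488 = 21.93; length term: −500/43 = −11.628
Tm = 81.5 + (-10.192) + 21.93 − 11.628 = 81.61 → 81.6°C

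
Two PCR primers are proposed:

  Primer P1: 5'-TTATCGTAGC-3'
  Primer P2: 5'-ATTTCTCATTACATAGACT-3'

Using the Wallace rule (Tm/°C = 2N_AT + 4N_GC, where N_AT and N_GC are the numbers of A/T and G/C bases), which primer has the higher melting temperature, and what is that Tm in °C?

Primer P2, 48°C

Primer P1: A+T=6, G+C=4 → Tm = 2(6)+4(4) = 28°C
Primer P2: A+T=14, G+C=5 → Tm = 2(14)+4(5) = 48°C
28°C vs 48°C → primer P2 is higher.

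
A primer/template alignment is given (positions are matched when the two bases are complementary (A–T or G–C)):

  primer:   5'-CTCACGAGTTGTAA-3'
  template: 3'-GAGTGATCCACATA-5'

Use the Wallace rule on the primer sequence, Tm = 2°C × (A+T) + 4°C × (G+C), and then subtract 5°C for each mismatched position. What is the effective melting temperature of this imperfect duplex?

25°C

Primer base counts: A=4, T=4, G=3, C=3 → A+T=8, G+C=6
Perfect-match Tm = 2(8) + 4(6) = 16 + 24 = 40°C
Mismatches (positions where the bases are not complementary): 3 (at positions 6, 9, 14)
Effective Tm = 40 − 3×5 = 40 − 15 = 25°C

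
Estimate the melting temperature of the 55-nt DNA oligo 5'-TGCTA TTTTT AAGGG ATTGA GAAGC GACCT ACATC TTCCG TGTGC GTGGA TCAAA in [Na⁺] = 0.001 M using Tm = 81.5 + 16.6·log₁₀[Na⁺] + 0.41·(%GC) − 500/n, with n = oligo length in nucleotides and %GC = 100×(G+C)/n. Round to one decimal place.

40.5°C

Length n = 55. Base counts: A=14, T=17, C=10, G=14
G+C = 24, so %GC = 24/55 × 100 = 43.636%
Salt term: 16.6 × (-3) = -49.8
GC term: 0.41 × 43.636 = 17.891; length term: −500/55 = −9.091
Tm = 81.5 + (-49.8) + 17.891 − 9.091 = 40.5 → 40.5°C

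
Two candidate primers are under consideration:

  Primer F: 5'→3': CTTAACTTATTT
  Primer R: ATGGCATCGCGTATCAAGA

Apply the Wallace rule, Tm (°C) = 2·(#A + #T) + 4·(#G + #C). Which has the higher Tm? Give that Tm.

Primer F: A+T=10, G+C=2 → Tm = 2(10)+4(2) = 28°C
Primer R: A+T=10, G+C=9 → Tm = 2(10)+4(9) = 56°C
28°C vs 56°C → primer R is higher.

Primer R, 56°C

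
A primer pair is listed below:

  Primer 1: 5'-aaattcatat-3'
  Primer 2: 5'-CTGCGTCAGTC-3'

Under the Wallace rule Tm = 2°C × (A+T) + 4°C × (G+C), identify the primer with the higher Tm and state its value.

Primer 1: A+T=9, G+C=1 → Tm = 2(9)+4(1) = 22°C
Primer 2: A+T=4, G+C=7 → Tm = 2(4)+4(7) = 36°C
22°C vs 36°C → primer 2 is higher.

Primer 2, 36°C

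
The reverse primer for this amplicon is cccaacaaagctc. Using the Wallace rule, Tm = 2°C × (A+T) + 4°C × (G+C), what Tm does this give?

T=1, G=1, A=5, C=6
A+T = 6, G+C = 7
Tm = 2×6 + 4×7 = 40°C

40°C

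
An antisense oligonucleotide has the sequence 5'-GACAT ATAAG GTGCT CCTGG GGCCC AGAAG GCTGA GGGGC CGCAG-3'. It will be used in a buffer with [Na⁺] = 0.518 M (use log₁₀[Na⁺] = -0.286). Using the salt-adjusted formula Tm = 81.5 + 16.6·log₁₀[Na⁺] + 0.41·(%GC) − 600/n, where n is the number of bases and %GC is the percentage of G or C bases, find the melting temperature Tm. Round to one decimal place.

Length n = 45. A=10, T=6, C=11, G=18
G+C = 29, so %GC = 29/45 × 100 = 64.444%
Salt term: 16.6 × (-0.286) = -4.748
GC term: 0.41 × 64.444 = 26.422; length term: −600/45 = −13.333
Tm = 81.5 + (-4.748) + 26.422 − 13.333 = 89.841 → 89.8°C

89.8°C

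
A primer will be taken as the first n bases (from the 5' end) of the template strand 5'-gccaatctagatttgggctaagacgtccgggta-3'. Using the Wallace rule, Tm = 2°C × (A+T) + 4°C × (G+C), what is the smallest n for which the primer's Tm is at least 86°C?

First 28 bases: GCCAATCTAGATTTGGGCTAAGACGTCC → Tm = 84°C (< 86°C)
First 29 bases: GCCAATCTAGATTTGGGCTAAGACGTCCG → Tm = 88°C (≥ 86°C)
Each additional base adds 2°C (A/T) or 4°C (G/C), so Tm is non-decreasing in n; n = 29 is the first length to reach 86°C.

n = 29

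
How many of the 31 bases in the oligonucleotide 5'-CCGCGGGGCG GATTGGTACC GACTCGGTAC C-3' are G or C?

A=4, C=10, T=5, G=12
G+C = 12 + 10 = 22

22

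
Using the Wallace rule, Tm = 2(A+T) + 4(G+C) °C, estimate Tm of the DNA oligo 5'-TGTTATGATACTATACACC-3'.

Scanning the sequence gives C=4, T=7, A=6, G=2.
A+T = 13, G+C = 6
Tm = 2×13 + 4×6 = 50°C

50°C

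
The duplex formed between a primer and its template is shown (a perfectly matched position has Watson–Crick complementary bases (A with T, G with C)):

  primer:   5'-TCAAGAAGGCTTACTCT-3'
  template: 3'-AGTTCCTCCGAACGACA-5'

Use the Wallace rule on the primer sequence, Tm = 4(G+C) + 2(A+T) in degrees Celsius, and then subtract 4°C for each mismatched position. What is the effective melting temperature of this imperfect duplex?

Primer base counts: A=5, T=5, G=3, C=4 → A+T=10, G+C=7
Perfect-match Tm = 2(10) + 4(7) = 20 + 28 = 48°C
Mismatches (positions where the bases are not complementary): 3 (at positions 6, 13, 16)
Effective Tm = 48 − 3×4 = 48 − 12 = 36°C

36°C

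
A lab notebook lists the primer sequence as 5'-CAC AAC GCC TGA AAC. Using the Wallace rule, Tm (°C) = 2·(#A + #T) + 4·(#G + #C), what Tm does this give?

46°C

Counting bases: C=6, G=2, T=1, A=6
A+T = 7, G+C = 8
Tm = 2×7 + 4×8 = 46°C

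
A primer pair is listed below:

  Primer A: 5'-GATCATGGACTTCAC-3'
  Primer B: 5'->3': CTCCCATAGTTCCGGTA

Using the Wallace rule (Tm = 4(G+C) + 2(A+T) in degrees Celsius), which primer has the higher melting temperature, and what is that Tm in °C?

Primer A: A+T=8, G+C=7 → Tm = 2(8)+4(7) = 44°C
Primer B: A+T=8, G+C=9 → Tm = 2(8)+4(9) = 52°C
44°C vs 52°C → primer B is higher.

Primer B, 52°C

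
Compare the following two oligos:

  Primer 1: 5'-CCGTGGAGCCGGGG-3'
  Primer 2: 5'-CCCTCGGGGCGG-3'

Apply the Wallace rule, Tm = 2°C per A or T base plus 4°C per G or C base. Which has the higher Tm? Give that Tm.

Primer 1: A+T=2, G+C=12 → Tm = 2(2)+4(12) = 52°C
Primer 2: A+T=1, G+C=11 → Tm = 2(1)+4(11) = 46°C
52°C vs 46°C → primer 1 is higher.

Primer 1, 52°C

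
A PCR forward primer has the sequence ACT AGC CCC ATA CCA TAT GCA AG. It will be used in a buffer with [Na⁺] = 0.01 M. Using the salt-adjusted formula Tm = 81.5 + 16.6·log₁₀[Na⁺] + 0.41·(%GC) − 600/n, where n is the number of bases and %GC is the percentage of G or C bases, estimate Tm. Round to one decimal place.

Length n = 23. Counting bases: G=3, T=4, A=8, C=8
G+C = 11, so %GC = 11/23 × 100 = 47.826%
Salt term: 16.6 × (-2) = -33.2
GC term: 0.41 × 47.826 = 19.609; length term: −600/23 = −26.087
Tm = 81.5 + (-33.2) + 19.609 − 26.087 = 41.822 → 41.8°C

41.8°C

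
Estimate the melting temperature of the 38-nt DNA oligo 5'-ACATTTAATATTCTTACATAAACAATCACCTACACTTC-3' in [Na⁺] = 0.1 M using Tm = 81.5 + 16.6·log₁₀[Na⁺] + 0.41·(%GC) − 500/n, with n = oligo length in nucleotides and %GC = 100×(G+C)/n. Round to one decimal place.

62.5°C

Length n = 38. Counting bases: A=15, T=13, C=10, G=0
G+C = 10, so %GC = 10/38 × 100 = 26.316%
Salt term: 16.6 × (-1) = -16.6
GC term: 0.41 × 26.316 = 10.79; length term: −500/38 = −13.158
Tm = 81.5 + (-16.6) + 10.79 − 13.158 = 62.532 → 62.5°C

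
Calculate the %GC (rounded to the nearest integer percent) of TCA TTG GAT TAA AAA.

Base counts: C=1, A=7, G=2, T=5
G+C = 2 + 1 = 3 out of 15 bases
%GC = 3/15 × 100 = 20% ≈ 20%

20%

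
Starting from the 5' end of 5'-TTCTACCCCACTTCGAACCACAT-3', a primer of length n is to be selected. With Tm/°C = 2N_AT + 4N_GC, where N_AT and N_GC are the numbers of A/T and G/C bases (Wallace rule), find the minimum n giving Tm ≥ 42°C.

n = 14

First 13 bases: TTCTACCCCACTT → Tm = 38°C (< 42°C)
First 14 bases: TTCTACCCCACTTC → Tm = 42°C (≥ 42°C)
Since every base adds ≥2°C, Tm only increases with n, so the threshold is first crossed at n = 14.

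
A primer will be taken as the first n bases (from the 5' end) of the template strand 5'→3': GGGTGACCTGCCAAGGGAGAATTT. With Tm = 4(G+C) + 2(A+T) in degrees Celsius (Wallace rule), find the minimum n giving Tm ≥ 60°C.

n = 18

First 17 bases: GGGTGACCTGCCAAGGG → Tm = 58°C (< 60°C)
First 18 bases: GGGTGACCTGCCAAGGGA → Tm = 60°C (≥ 60°C)
Since every base adds ≥2°C, Tm only increases with n, so the threshold is first crossed at n = 18.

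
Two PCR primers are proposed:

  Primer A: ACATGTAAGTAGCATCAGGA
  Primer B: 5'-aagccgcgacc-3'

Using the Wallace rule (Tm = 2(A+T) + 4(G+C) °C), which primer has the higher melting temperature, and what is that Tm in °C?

Primer A, 56°C

Primer A: A+T=12, G+C=8 → Tm = 2(12)+4(8) = 56°C
Primer B: A+T=3, G+C=8 → Tm = 2(3)+4(8) = 38°C
56°C vs 38°C → primer A is higher.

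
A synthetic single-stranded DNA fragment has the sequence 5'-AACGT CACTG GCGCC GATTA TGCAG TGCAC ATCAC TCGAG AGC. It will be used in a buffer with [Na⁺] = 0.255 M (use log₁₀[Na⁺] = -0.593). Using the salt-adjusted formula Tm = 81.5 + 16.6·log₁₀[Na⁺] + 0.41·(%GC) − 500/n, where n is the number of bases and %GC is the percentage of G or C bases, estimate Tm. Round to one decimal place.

82.9°C

Length n = 43. Base counts: G=11, C=13, A=11, T=8
G+C = 24, so %GC = 24/43 × 100 = 55.814%
Salt term: 16.6 × (-0.593) = -9.844
GC term: 0.41 × 55.814 = 22.884; length term: −500/43 = −11.628
Tm = 81.5 + (-9.844) + 22.884 − 11.628 = 82.912 → 82.9°C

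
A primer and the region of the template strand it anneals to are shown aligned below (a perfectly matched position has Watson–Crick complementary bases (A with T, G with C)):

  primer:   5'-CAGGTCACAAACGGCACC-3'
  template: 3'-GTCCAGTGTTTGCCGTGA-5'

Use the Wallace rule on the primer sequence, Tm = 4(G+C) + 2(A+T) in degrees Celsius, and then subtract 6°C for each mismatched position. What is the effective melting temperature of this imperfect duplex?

Primer base counts: A=6, T=1, G=4, C=7 → A+T=7, G+C=11
Perfect-match Tm = 2(7) + 4(11) = 14 + 44 = 58°C
Mismatches (positions where the bases are not complementary): 1 (at position 18)
Effective Tm = 58 − 1×6 = 58 − 6 = 52°C

52°C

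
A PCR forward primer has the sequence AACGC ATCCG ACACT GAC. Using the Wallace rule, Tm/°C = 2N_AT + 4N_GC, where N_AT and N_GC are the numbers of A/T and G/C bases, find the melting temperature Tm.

56°C

Counting bases: A=6, T=2, G=3, C=7
A+T = 8, G+C = 10
Tm = 2×8 + 4×10 = 56°C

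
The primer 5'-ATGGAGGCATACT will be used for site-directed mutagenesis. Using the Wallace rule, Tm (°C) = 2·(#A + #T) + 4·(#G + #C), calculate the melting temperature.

Scanning the sequence gives A=4, G=4, T=3, C=2.
A+T = 7, G+C = 6
Tm = 2×7 + 4×6 = 38°C

38°C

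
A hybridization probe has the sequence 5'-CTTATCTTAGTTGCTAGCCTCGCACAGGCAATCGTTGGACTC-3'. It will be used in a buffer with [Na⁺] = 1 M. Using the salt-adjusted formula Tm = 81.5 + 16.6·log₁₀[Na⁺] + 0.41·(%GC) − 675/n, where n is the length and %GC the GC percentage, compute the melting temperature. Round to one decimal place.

85.9°C

Length n = 42. A=8, C=12, G=9, T=13
G+C = 21, so %GC = 21/42 × 100 = 50%
Salt term: 16.6 × (0) = 0
GC term: 0.41 × 50 = 20.5; length term: −675/42 = −16.071
Tm = 81.5 + (0) + 20.5 − 16.071 = 85.929 → 85.9°C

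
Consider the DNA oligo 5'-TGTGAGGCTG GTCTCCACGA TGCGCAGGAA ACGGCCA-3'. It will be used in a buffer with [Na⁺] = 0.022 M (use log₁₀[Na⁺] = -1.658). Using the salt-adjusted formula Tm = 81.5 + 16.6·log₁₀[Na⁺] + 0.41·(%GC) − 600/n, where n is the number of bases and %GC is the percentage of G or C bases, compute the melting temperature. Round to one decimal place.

Length n = 37. Scanning the sequence gives G=13, T=6, C=10, A=8.
G+C = 23, so %GC = 23/37 × 100 = 62.162%
Salt term: 16.6 × (-1.658) = -27.523
GC term: 0.41 × 62.162 = 25.486; length term: −600/37 = −16.216
Tm = 81.5 + (-27.523) + 25.486 − 16.216 = 63.247 → 63.2°C

63.2°C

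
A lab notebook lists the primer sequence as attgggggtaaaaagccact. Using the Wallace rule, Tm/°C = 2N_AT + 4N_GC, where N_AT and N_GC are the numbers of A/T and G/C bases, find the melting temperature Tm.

58°C

G=6, T=4, A=7, C=3
AT pairs contribute 11, GC pairs contribute 9.
Tm = 2(11) + 4(9) = 22 + 36 = 58°C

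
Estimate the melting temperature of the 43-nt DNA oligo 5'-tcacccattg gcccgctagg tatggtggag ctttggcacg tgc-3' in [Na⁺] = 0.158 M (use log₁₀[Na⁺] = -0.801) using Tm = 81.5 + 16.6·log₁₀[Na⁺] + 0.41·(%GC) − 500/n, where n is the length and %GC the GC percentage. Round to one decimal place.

Length n = 43. G=14, T=11, A=6, C=12
G+C = 26, so %GC = 26/43 × 100 = 60.465%
Salt term: 16.6 × (-0.801) = -13.297
GC term: 0.41 × 60.465 = 24.791; length term: −500/43 = −11.628
Tm = 81.5 + (-13.297) + 24.791 − 11.628 = 81.366 → 81.4°C

81.4°C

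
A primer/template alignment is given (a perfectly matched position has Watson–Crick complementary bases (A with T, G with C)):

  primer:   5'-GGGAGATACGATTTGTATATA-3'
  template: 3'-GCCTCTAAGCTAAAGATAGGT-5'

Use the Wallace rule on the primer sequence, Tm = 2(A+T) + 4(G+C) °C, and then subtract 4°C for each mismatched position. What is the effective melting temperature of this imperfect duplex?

Primer base counts: A=7, T=7, G=6, C=1 → A+T=14, G+C=7
Perfect-match Tm = 2(14) + 4(7) = 28 + 28 = 56°C
Mismatches (positions where the bases are not complementary): 5 (at positions 1, 8, 15, 19, 20)
Effective Tm = 56 − 5×4 = 56 − 20 = 36°C

36°C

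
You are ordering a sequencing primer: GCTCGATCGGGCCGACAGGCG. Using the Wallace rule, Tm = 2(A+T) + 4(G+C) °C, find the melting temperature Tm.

74°C

Scanning the sequence gives C=7, T=2, A=3, G=9.
A+T = 5, G+C = 16
Tm = 2(5) + 4(16) = 10 + 64 = 74°C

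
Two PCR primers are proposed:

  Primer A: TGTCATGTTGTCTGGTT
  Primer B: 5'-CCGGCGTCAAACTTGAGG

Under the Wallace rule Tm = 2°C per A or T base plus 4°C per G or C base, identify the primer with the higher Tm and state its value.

Primer A: A+T=10, G+C=7 → Tm = 2(10)+4(7) = 48°C
Primer B: A+T=7, G+C=11 → Tm = 2(7)+4(11) = 58°C
48°C vs 58°C → primer B is higher.

Primer B, 58°C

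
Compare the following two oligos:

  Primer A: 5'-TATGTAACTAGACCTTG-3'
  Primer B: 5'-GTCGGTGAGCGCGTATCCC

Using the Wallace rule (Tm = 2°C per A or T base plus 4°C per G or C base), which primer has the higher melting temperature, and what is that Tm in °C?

Primer B, 64°C

Primer A: A+T=11, G+C=6 → Tm = 2(11)+4(6) = 46°C
Primer B: A+T=6, G+C=13 → Tm = 2(6)+4(13) = 64°C
46°C vs 64°C → primer B is higher.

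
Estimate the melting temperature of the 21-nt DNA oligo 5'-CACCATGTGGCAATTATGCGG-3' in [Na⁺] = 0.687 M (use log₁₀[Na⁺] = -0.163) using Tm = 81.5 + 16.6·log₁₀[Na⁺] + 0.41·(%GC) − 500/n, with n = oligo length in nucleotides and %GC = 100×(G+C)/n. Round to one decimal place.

Length n = 21. Base counts: T=5, C=5, G=6, A=5
G+C = 11, so %GC = 11/21 × 100 = 52.381%
Salt term: 16.6 × (-0.163) = -2.706
GC term: 0.41 × 52.381 = 21.476; length term: −500/21 = −23.81
Tm = 81.5 + (-2.706) + 21.476 − 23.81 = 76.46 → 76.5°C

76.5°C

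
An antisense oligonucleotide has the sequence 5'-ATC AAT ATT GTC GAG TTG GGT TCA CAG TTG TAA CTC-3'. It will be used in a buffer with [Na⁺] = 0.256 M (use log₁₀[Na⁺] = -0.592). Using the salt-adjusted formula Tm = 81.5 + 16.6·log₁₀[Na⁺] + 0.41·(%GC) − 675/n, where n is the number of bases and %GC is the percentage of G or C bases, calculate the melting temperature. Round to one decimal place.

Length n = 36. Scanning the sequence gives G=8, C=6, A=9, T=13.
G+C = 14, so %GC = 14/36 × 100 = 38.889%
Salt term: 16.6 × (-0.592) = -9.827
GC term: 0.41 × 38.889 = 15.944; length term: −675/36 = −18.75
Tm = 81.5 + (-9.827) + 15.944 − 18.75 = 68.867 → 68.9°C

68.9°C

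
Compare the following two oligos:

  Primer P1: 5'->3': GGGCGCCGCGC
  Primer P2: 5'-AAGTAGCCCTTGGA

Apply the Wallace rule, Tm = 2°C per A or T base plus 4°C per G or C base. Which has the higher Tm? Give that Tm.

Primer P1, 44°C

Primer P1: A+T=0, G+C=11 → Tm = 2(0)+4(11) = 44°C
Primer P2: A+T=7, G+C=7 → Tm = 2(7)+4(7) = 42°C
44°C vs 42°C → primer P1 is higher.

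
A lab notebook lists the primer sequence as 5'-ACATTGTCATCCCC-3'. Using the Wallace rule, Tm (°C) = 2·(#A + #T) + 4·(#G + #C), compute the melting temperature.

42°C

Scanning the sequence gives T=4, C=6, A=3, G=1.
AT pairs contribute 7, GC pairs contribute 7.
Tm = 2(7) + 4(7) = 14 + 28 = 42°C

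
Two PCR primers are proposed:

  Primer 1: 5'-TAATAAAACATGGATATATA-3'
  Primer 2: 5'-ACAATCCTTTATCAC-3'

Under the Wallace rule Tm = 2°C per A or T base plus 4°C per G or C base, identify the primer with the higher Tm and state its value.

Primer 1: A+T=17, G+C=3 → Tm = 2(17)+4(3) = 46°C
Primer 2: A+T=10, G+C=5 → Tm = 2(10)+4(5) = 40°C
46°C vs 40°C → primer 1 is higher.

Primer 1, 46°C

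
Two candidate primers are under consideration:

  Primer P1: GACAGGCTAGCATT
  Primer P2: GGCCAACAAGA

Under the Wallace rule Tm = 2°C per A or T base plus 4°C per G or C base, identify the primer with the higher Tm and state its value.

Primer P1: A+T=7, G+C=7 → Tm = 2(7)+4(7) = 42°C
Primer P2: A+T=5, G+C=6 → Tm = 2(5)+4(6) = 34°C
42°C vs 34°C → primer P1 is higher.

Primer P1, 42°C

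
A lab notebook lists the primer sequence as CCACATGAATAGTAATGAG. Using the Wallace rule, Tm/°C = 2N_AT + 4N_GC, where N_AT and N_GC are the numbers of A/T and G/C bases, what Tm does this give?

52°C

Base counts: C=3, A=8, T=4, G=4
So N_AT = 12 and N_GC = 7.
Tm = 4·7 + 2·12 = 28 + 24 = 52°C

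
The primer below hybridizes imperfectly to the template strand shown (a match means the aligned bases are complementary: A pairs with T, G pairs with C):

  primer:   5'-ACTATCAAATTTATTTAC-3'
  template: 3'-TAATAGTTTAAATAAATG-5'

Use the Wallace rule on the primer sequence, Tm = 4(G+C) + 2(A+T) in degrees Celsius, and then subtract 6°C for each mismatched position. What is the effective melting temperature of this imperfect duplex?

36°C

Primer base counts: A=7, T=8, G=0, C=3 → A+T=15, G+C=3
Perfect-match Tm = 2(15) + 4(3) = 30 + 12 = 42°C
Mismatches (positions where the bases are not complementary): 1 (at position 2)
Effective Tm = 42 − 1×6 = 42 − 6 = 36°C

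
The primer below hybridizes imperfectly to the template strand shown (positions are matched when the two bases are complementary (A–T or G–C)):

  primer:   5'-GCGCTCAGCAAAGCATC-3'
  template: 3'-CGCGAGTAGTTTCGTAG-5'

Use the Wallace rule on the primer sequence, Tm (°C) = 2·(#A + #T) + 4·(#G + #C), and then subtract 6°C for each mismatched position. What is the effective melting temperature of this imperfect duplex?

48°C

Primer base counts: A=5, T=2, G=4, C=6 → A+T=7, G+C=10
Perfect-match Tm = 2(7) + 4(10) = 14 + 40 = 54°C
Mismatches (positions where the bases are not complementary): 1 (at position 8)
Effective Tm = 54 − 1×6 = 54 − 6 = 48°C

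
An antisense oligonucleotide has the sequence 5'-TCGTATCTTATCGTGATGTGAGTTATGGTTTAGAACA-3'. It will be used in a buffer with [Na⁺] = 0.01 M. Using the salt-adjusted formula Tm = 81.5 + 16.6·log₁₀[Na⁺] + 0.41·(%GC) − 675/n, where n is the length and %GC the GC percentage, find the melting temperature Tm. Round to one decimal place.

Length n = 37. Scanning the sequence gives G=9, T=15, C=4, A=9.
G+C = 13, so %GC = 13/37 × 100 = 35.135%
Salt term: 16.6 × (-2) = -33.2
GC term: 0.41 × 35.135 = 14.405; length term: −675/37 = −18.243
Tm = 81.5 + (-33.2) + 14.405 − 18.243 = 44.462 → 44.5°C

44.5°C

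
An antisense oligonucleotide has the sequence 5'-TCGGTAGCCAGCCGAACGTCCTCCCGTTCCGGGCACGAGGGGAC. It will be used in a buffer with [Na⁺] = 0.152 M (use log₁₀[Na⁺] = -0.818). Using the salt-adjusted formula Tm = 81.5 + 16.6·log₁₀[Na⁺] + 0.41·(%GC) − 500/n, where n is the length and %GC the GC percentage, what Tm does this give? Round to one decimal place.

85.4°C

Length n = 44. Counting bases: G=15, A=7, C=16, T=6
G+C = 31, so %GC = 31/44 × 100 = 70.455%
Salt term: 16.6 × (-0.818) = -13.579
GC term: 0.41 × 70.455 = 28.887; length term: −500/44 = −11.364
Tm = 81.5 + (-13.579) + 28.887 − 11.364 = 85.444 → 85.4°C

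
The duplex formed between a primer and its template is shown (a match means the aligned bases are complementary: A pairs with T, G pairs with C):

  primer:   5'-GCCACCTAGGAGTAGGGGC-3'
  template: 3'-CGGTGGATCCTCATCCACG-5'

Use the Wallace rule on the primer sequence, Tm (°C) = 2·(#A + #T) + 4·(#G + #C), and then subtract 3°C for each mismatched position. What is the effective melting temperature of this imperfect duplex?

61°C

Primer base counts: A=4, T=2, G=8, C=5 → A+T=6, G+C=13
Perfect-match Tm = 2(6) + 4(13) = 12 + 52 = 64°C
Mismatches (positions where the bases are not complementary): 1 (at position 17)
Effective Tm = 64 − 1×3 = 64 − 3 = 61°C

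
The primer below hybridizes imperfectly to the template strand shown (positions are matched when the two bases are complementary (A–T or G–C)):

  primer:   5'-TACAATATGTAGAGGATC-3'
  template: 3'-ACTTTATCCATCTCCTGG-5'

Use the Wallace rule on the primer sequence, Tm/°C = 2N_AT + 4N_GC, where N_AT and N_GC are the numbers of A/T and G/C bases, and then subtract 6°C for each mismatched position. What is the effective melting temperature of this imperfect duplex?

24°C

Primer base counts: A=7, T=5, G=4, C=2 → A+T=12, G+C=6
Perfect-match Tm = 2(12) + 4(6) = 24 + 24 = 48°C
Mismatches (positions where the bases are not complementary): 4 (at positions 2, 3, 8, 17)
Effective Tm = 48 − 4×6 = 48 − 24 = 24°C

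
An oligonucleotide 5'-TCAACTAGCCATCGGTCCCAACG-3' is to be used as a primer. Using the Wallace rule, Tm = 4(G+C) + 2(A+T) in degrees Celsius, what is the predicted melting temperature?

Base counts: C=9, A=6, G=4, T=4
A+T = 10, G+C = 13
Tm = 4·13 + 2·10 = 52 + 20 = 72°C

72°C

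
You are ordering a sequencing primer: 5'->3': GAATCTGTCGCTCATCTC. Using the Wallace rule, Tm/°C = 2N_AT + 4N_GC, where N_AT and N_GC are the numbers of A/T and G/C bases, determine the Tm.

Scanning the sequence gives C=6, T=6, A=3, G=3.
A+T = 9, G+C = 9
Tm = 2×9 + 4×9 = 54°C

54°C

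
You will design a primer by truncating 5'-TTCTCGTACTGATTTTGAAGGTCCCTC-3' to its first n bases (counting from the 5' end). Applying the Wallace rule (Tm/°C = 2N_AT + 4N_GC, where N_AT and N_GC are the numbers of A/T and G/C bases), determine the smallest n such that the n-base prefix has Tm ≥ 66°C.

First 23 bases: TTCTCGTACTGATTTTGAAGGTC → Tm = 64°C (< 66°C)
First 24 bases: TTCTCGTACTGATTTTGAAGGTCC → Tm = 68°C (≥ 66°C)
Each additional base adds 2°C (A/T) or 4°C (G/C), so Tm is non-decreasing in n; n = 24 is the first length to reach 66°C.

n = 24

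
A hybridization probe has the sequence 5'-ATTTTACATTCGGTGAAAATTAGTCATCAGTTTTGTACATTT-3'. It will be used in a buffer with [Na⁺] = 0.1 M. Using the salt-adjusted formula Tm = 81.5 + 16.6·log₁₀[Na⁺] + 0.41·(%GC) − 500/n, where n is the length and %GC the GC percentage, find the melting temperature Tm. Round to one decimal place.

63.7°C

Length n = 42. A=12, T=19, C=5, G=6
G+C = 11, so %GC = 11/42 × 100 = 26.19%
Salt term: 16.6 × (-1) = -16.6
GC term: 0.41 × 26.19 = 10.738; length term: −500/42 = −11.905
Tm = 81.5 + (-16.6) + 10.738 − 11.905 = 63.733 → 63.7°C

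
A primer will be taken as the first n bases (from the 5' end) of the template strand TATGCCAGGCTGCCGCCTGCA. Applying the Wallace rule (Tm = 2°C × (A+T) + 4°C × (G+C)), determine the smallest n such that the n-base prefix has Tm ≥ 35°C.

First 11 bases: TATGCCAGGCT → Tm = 34°C (< 35°C)
First 12 bases: TATGCCAGGCTG → Tm = 38°C (≥ 35°C)
Each additional base adds 2°C (A/T) or 4°C (G/C), so Tm is non-decreasing in n; n = 12 is the first length to reach 35°C.

n = 12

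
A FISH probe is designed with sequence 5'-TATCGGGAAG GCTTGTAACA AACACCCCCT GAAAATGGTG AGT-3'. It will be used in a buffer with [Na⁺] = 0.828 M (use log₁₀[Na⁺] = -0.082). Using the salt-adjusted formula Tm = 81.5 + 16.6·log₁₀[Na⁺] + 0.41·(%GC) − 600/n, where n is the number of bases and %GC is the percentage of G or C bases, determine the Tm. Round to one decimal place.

85.3°C

Length n = 43. Counting bases: A=14, T=9, G=11, C=9
G+C = 20, so %GC = 20/43 × 100 = 46.512%
Salt term: 16.6 × (-0.082) = -1.361
GC term: 0.41 × 46.512 = 19.07; length term: −600/43 = −13.953
Tm = 81.5 + (-1.361) + 19.07 − 13.953 = 85.256 → 85.3°C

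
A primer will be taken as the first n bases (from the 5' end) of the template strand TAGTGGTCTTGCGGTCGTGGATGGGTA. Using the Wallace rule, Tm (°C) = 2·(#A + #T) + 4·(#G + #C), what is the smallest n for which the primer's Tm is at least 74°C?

n = 24

First 23 bases: TAGTGGTCTTGCGGTCGTGGATG → Tm = 72°C (< 74°C)
First 24 bases: TAGTGGTCTTGCGGTCGTGGATGG → Tm = 76°C (≥ 74°C)
Each additional base adds 2°C (A/T) or 4°C (G/C), so Tm is non-decreasing in n; n = 24 is the first length to reach 74°C.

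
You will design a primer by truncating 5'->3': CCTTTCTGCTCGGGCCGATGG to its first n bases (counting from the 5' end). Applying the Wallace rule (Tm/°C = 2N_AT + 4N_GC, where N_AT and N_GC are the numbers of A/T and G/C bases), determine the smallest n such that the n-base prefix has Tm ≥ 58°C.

n = 17

First 16 bases: CCTTTCTGCTCGGGCC → Tm = 54°C (< 58°C)
First 17 bases: CCTTTCTGCTCGGGCCG → Tm = 58°C (≥ 58°C)
Each additional base adds 2°C (A/T) or 4°C (G/C), so Tm is non-decreasing in n; n = 17 is the first length to reach 58°C.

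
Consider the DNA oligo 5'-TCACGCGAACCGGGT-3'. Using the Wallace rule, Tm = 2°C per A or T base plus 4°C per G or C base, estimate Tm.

Scanning the sequence gives A=3, C=5, G=5, T=2.
AT pairs contribute 5, GC pairs contribute 10.
Tm = 2(5) + 4(10) = 10 + 40 = 50°C

50°C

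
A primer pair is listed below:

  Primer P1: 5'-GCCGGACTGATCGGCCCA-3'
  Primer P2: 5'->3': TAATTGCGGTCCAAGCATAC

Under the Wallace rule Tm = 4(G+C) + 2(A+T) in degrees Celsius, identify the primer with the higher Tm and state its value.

Primer P1: A+T=5, G+C=13 → Tm = 2(5)+4(13) = 62°C
Primer P2: A+T=11, G+C=9 → Tm = 2(11)+4(9) = 58°C
62°C vs 58°C → primer P1 is higher.

Primer P1, 62°C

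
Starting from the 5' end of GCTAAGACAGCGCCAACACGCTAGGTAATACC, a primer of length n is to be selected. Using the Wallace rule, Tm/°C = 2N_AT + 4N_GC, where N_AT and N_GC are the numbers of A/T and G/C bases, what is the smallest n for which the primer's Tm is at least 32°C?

n = 11

First 10 bases: GCTAAGACAG → Tm = 30°C (< 32°C)
First 11 bases: GCTAAGACAGC → Tm = 34°C (≥ 32°C)
Since every base adds ≥2°C, Tm only increases with n, so the threshold is first crossed at n = 11.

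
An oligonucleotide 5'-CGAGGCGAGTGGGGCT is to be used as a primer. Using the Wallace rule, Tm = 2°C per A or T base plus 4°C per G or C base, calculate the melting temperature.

56°C

Base counts: T=2, G=9, A=2, C=3
AT pairs contribute 4, GC pairs contribute 12.
Tm = 2×4 + 4×12 = 56°C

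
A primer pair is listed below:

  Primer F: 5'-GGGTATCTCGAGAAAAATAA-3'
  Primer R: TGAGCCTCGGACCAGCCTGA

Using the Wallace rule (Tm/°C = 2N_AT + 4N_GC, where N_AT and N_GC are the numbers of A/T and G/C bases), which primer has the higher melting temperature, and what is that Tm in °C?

Primer R, 66°C

Primer F: A+T=13, G+C=7 → Tm = 2(13)+4(7) = 54°C
Primer R: A+T=7, G+C=13 → Tm = 2(7)+4(13) = 66°C
54°C vs 66°C → primer R is higher.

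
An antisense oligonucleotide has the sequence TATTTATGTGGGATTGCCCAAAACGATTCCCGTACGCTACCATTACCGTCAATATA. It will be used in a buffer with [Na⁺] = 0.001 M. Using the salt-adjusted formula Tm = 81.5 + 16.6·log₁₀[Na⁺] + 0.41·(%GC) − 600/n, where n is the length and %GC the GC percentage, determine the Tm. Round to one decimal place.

37.8°C

Length n = 56. Scanning the sequence gives G=9, T=17, A=16, C=14.
G+C = 23, so %GC = 23/56 × 100 = 41.071%
Salt term: 16.6 × (-3) = -49.8
GC term: 0.41 × 41.071 = 16.839; length term: −600/56 = −10.714
Tm = 81.5 + (-49.8) + 16.839 − 10.714 = 37.825 → 37.8°C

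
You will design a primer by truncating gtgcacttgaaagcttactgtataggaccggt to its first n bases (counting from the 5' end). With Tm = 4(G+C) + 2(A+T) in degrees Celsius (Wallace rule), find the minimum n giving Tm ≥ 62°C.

n = 22

First 21 bases: GTGCACTTGAAAGCTTACTGT → Tm = 60°C (< 62°C)
First 22 bases: GTGCACTTGAAAGCTTACTGTA → Tm = 62°C (≥ 62°C)
Each additional base adds 2°C (A/T) or 4°C (G/C), so Tm is non-decreasing in n; n = 22 is the first length to reach 62°C.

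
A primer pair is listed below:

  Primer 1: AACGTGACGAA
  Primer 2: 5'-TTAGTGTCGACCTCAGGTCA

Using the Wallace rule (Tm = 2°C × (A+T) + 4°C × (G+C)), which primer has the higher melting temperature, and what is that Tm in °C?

Primer 2, 60°C

Primer 1: A+T=6, G+C=5 → Tm = 2(6)+4(5) = 32°C
Primer 2: A+T=10, G+C=10 → Tm = 2(10)+4(10) = 60°C
32°C vs 60°C → primer 2 is higher.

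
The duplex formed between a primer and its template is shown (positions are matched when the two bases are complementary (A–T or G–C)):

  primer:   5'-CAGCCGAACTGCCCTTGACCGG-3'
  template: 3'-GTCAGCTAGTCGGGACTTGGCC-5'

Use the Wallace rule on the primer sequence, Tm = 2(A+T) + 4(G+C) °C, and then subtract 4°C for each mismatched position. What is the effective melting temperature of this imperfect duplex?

54°C

Primer base counts: A=4, T=3, G=6, C=9 → A+T=7, G+C=15
Perfect-match Tm = 2(7) + 4(15) = 14 + 60 = 74°C
Mismatches (positions where the bases are not complementary): 5 (at positions 4, 8, 10, 16, 17)
Effective Tm = 74 − 5×4 = 74 − 20 = 54°C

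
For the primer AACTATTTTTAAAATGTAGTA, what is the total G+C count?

C=1, A=9, T=9, G=2
G+C = 2 + 1 = 3

3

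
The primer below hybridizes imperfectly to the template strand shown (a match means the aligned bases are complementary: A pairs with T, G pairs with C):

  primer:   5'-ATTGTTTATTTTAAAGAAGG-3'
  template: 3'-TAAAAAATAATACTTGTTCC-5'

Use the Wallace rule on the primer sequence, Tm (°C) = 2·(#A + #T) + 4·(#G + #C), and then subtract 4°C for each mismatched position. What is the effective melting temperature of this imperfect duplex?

32°C

Primer base counts: A=7, T=9, G=4, C=0 → A+T=16, G+C=4
Perfect-match Tm = 2(16) + 4(4) = 32 + 16 = 48°C
Mismatches (positions where the bases are not complementary): 4 (at positions 4, 11, 13, 16)
Effective Tm = 48 − 4×4 = 48 − 16 = 32°C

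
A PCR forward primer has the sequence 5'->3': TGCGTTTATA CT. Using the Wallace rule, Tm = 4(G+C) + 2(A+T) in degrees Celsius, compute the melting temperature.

Base counts: T=6, A=2, C=2, G=2
A+T = 8, G+C = 4
Tm = 4·4 + 2·8 = 16 + 16 = 32°C

32°C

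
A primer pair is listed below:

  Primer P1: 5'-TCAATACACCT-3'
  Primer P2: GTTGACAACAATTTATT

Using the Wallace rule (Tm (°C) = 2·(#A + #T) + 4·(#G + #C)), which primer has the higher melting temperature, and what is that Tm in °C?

Primer P2, 42°C

Primer P1: A+T=7, G+C=4 → Tm = 2(7)+4(4) = 30°C
Primer P2: A+T=13, G+C=4 → Tm = 2(13)+4(4) = 42°C
30°C vs 42°C → primer P2 is higher.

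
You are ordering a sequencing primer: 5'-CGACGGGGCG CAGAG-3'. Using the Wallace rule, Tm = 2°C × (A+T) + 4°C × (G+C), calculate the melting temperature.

54°C

G=8, A=3, T=0, C=4
So N_AT = 3 and N_GC = 12.
Tm = 2(3) + 4(12) = 6 + 48 = 54°C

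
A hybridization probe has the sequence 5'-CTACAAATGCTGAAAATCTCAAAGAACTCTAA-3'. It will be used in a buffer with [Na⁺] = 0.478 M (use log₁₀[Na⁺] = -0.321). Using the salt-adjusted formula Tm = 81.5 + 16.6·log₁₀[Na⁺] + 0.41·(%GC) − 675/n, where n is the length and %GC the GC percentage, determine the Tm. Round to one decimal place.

Length n = 32. Counting bases: A=15, C=7, G=3, T=7
G+C = 10, so %GC = 10/32 × 100 = 31.25%
Salt term: 16.6 × (-0.321) = -5.329
GC term: 0.41 × 31.25 = 12.812; length term: −675/32 = −21.094
Tm = 81.5 + (-5.329) + 12.812 − 21.094 = 67.889 → 67.9°C

67.9°C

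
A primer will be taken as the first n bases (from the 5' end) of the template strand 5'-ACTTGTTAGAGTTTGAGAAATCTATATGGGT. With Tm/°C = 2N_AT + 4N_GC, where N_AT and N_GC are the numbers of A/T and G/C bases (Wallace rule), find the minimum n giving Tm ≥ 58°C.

First 21 bases: ACTTGTTAGAGTTTGAGAAAT → Tm = 54°C (< 58°C)
First 22 bases: ACTTGTTAGAGTTTGAGAAATC → Tm = 58°C (≥ 58°C)
Each additional base adds 2°C (A/T) or 4°C (G/C), so Tm is non-decreasing in n; n = 22 is the first length to reach 58°C.

n = 22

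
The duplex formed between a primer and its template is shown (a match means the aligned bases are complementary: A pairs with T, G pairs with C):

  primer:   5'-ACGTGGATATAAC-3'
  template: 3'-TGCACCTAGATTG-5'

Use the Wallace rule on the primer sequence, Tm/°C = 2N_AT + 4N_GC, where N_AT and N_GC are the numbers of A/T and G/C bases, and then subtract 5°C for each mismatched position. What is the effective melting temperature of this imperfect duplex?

31°C

Primer base counts: A=5, T=3, G=3, C=2 → A+T=8, G+C=5
Perfect-match Tm = 2(8) + 4(5) = 16 + 20 = 36°C
Mismatches (positions where the bases are not complementary): 1 (at position 9)
Effective Tm = 36 − 1×5 = 36 − 5 = 31°C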